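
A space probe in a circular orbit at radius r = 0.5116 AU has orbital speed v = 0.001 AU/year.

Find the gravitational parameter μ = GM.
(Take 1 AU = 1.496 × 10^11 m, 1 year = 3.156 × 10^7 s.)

Convert to SI: r = 0.5116 AU = 7.65354e+10 m; v = 0.001 AU/year = 4.74018 m/s.
For a circular orbit v² = GM/r, so GM = v² · r.
GM = (4.74018)² · 7.65354e+10 m³/s² ≈ 1.72e+12 m³/s² = 1.72 × 10^12 m³/s².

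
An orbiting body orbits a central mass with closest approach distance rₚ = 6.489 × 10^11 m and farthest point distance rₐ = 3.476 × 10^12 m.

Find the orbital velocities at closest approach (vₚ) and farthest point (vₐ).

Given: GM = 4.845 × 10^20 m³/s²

Use the vis-viva equation v² = GM(2/r − 1/a) with a = (rₚ + rₐ)/2 = (6.489e+11 + 3.476e+12)/2 = 2.06245e+12 m.
vₚ = √(GM · (2/rₚ − 1/a)) = √(4.845e+20 · (2/6.489e+11 − 1/2.06245e+12)) m/s ≈ 3.547e+04 m/s = 35.47 km/s.
vₐ = √(GM · (2/rₐ − 1/a)) = √(4.845e+20 · (2/3.476e+12 − 1/2.06245e+12)) m/s ≈ 6622 m/s = 6.622 km/s.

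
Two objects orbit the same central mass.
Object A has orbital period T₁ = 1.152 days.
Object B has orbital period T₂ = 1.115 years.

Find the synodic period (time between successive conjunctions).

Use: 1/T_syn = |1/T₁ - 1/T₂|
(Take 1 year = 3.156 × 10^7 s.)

Convert to SI: T₁ = 1.152 days = 99532.8 s; T₂ = 1.115 years = 3.51894e+07 s.
T_syn = |T₁ · T₂ / (T₁ − T₂)|.
T_syn = |99532.8 · 3.51894e+07 / (99532.8 − 3.51894e+07)| s ≈ 9.982e+04 s = 1.155 days.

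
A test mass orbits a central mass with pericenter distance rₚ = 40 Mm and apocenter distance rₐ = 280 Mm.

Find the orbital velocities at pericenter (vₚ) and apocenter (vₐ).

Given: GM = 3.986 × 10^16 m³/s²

Convert to SI: rₚ = 40 Mm = 4e+07 m; rₐ = 280 Mm = 2.8e+08 m.
Use the vis-viva equation v² = GM(2/r − 1/a) with a = (rₚ + rₐ)/2 = (4e+07 + 2.8e+08)/2 = 1.6e+08 m.
vₚ = √(GM · (2/rₚ − 1/a)) = √(3.986e+16 · (2/4e+07 − 1/1.6e+08)) m/s ≈ 4.176e+04 m/s = 41.76 km/s.
vₐ = √(GM · (2/rₐ − 1/a)) = √(3.986e+16 · (2/2.8e+08 − 1/1.6e+08)) m/s ≈ 5966 m/s = 5.966 km/s.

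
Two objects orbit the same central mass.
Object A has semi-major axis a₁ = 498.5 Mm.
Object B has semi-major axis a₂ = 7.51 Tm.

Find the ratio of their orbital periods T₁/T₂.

Convert to SI: a₁ = 498.5 Mm = 4.985e+08 m; a₂ = 7.51 Tm = 7.51e+12 m.
From Kepler's third law, (T₁/T₂)² = (a₁/a₂)³, so T₁/T₂ = (a₁/a₂)^(3/2).
a₁/a₂ = 4.985e+08 / 7.51e+12 = 6.63782e-05.
T₁/T₂ = (6.63782e-05)^(3/2) ≈ 5.408e-07.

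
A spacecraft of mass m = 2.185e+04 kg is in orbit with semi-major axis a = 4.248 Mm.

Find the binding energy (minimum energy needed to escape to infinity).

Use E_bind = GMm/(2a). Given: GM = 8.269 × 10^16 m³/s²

Convert to SI: a = 4.248 Mm = 4.248e+06 m.
Total orbital energy is E = −GMm/(2a); binding energy is E_bind = −E = GMm/(2a).
E_bind = 8.269e+16 · 2.185e+04 / (2 · 4.248e+06) J ≈ 2.127e+14 J = 212.7 TJ.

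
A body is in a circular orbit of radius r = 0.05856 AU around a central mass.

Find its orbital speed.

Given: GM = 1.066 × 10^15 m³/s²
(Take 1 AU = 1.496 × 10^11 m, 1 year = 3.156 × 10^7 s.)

Convert to SI: r = 0.05856 AU = 8.76058e+09 m.
For a circular orbit, gravity supplies the centripetal force, so v = √(GM / r).
v = √(1.066e+15 / 8.76058e+09) m/s ≈ 348.8 m/s = 0.07359 AU/year.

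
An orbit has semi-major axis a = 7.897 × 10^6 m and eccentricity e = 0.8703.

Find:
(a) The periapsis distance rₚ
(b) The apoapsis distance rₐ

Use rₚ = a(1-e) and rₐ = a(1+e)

(a) rₚ = a(1 − e) = 7.897e+06 · (1 − 0.8703) = 7.897e+06 · 0.1297 ≈ 1.024e+06 m = 1.024 × 10^6 m.
(b) rₐ = a(1 + e) = 7.897e+06 · (1 + 0.8703) = 7.897e+06 · 1.8703 ≈ 1.477e+07 m = 1.477 × 10^7 m.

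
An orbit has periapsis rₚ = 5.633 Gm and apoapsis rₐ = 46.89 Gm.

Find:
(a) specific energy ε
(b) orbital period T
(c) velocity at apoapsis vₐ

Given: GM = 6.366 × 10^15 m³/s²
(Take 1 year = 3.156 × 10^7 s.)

Convert to SI: rₚ = 5.633 Gm = 5.633e+09 m; rₐ = 46.89 Gm = 4.689e+10 m.
(a) With a = (rₚ + rₐ)/2 = 2.62615e+10 m, ε = −GM/(2a) = −6.366e+15/(2 · 2.62615e+10) J/kg ≈ -1.212e+05 J/kg
(b) With a = (rₚ + rₐ)/2 = 2.62615e+10 m, T = 2π √(a³/GM) = 2π √((2.62615e+10)³/6.366e+15) s ≈ 3.351e+08 s
(c) With a = (rₚ + rₐ)/2 = 2.62615e+10 m, vₐ = √(GM (2/rₐ − 1/a)) = √(6.366e+15 · (2/4.689e+10 − 1/2.62615e+10)) m/s ≈ 170.6 m/s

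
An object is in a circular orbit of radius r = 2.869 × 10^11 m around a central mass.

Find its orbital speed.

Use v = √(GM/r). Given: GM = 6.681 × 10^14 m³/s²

For a circular orbit, gravity supplies the centripetal force, so v = √(GM / r).
v = √(6.681e+14 / 2.869e+11) m/s ≈ 48.26 m/s = 48.26 m/s.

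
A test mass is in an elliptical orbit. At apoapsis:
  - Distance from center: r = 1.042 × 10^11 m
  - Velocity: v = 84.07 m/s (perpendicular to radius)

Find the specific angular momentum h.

With v perpendicular to r, h = r · v.
h = 1.042e+11 · 84.07 m²/s ≈ 8.76e+12 m²/s.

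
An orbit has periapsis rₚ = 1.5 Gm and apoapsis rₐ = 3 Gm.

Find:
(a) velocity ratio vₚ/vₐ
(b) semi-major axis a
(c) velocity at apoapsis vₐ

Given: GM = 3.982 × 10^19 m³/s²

Convert to SI: rₚ = 1.5 Gm = 1.5e+09 m; rₐ = 3 Gm = 3e+09 m.
(a) Conservation of angular momentum (rₚvₚ = rₐvₐ) gives vₚ/vₐ = rₐ/rₚ = 3e+09/1.5e+09 ≈ 2
(b) a = (rₚ + rₐ)/2 = (1.5e+09 + 3e+09)/2 ≈ 2.25e+09 m
(c) With a = (rₚ + rₐ)/2 = 2.25e+09 m, vₐ = √(GM (2/rₐ − 1/a)) = √(3.982e+19 · (2/3e+09 − 1/2.25e+09)) m/s ≈ 9.407e+04 m/s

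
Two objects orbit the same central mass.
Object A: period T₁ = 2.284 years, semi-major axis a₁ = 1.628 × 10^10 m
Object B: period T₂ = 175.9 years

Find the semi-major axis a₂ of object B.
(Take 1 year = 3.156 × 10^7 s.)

Convert to SI: T₁ = 2.284 years = 7.2083e+07 s; T₂ = 175.9 years = 5.5514e+09 s.
Kepler's third law: (T₁/T₂)² = (a₁/a₂)³ ⇒ a₂ = a₁ · (T₂/T₁)^(2/3).
T₂/T₁ = 5.5514e+09 / 7.2083e+07 = 77.014.
a₂ = 1.628e+10 · (77.014)^(2/3) m ≈ 2.947e+11 m = 2.947 × 10^11 m.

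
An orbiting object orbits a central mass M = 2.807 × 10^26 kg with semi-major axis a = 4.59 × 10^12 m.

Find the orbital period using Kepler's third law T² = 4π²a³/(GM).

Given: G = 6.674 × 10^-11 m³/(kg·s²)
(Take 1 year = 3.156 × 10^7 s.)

GM = G · M = 6.674e-11 · 2.807e+26 = 1.87339e+16 m³/s².
Kepler's third law: T = 2π √(a³ / GM).
Substituting a = 4.59e+12 m and GM = 1.87339e+16 m³/s²:
T = 2π √((4.59e+12)³ / 1.87339e+16) s
T ≈ 4.514e+11 s = 1.43e+04 years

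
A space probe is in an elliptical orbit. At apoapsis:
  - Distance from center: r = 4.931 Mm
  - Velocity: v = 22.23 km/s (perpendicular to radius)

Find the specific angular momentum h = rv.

Convert to SI: r = 4.931 Mm = 4.931e+06 m; v = 22.23 km/s = 22230 m/s.
With v perpendicular to r, h = r · v.
h = 4.931e+06 · 22230 m²/s ≈ 1.096e+11 m²/s.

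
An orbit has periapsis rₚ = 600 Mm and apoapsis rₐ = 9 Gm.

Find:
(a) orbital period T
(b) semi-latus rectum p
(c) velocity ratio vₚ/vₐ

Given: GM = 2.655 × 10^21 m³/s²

Convert to SI: rₚ = 600 Mm = 6e+08 m; rₐ = 9 Gm = 9e+09 m.
(a) With a = (rₚ + rₐ)/2 = 4.8e+09 m, T = 2π √(a³/GM) = 2π √((4.8e+09)³/2.655e+21) s ≈ 4.055e+04 s
(b) From a = (rₚ + rₐ)/2 = 4.8e+09 m and e = (rₐ − rₚ)/(rₐ + rₚ) = 0.875, p = a(1 − e²) = 4.8e+09 · (1 − (0.875)²) ≈ 1.125e+09 m
(c) Conservation of angular momentum (rₚvₚ = rₐvₐ) gives vₚ/vₐ = rₐ/rₚ = 9e+09/6e+08 ≈ 15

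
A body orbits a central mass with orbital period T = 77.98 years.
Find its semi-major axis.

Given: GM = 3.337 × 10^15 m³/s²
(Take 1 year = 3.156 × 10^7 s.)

Convert to SI: T = 77.98 years = 2.46105e+09 s.
Invert Kepler's third law: a = (GM · T² / (4π²))^(1/3).
Substituting T = 2.46105e+09 s and GM = 3.337e+15 m³/s²:
a = (3.337e+15 · (2.46105e+09)² / (4π²))^(1/3) m
a ≈ 8e+10 m = 80 Gm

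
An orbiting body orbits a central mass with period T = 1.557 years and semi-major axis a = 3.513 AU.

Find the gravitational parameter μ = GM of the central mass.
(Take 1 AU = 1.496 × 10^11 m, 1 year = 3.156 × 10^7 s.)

Convert to SI: T = 1.557 years = 4.91389e+07 s; a = 3.513 AU = 5.25545e+11 m.
GM = 4π² · a³ / T².
GM = 4π² · (5.25545e+11)³ / (4.91389e+07)² m³/s² ≈ 2.373e+21 m³/s² = 2.373 × 10^21 m³/s².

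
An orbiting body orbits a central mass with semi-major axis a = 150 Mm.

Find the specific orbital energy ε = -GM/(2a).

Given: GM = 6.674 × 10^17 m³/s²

Convert to SI: a = 150 Mm = 1.5e+08 m.
ε = −GM / (2a).
ε = −6.674e+17 / (2 · 1.5e+08) J/kg ≈ -2.225e+09 J/kg = -2.225 GJ/kg.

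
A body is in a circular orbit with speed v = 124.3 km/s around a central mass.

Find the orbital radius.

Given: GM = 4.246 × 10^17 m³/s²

Convert to SI: v = 124.3 km/s = 124300 m/s.
For a circular orbit, v² = GM / r, so r = GM / v².
r = 4.246e+17 / (124300)² m ≈ 2.748e+07 m = 2.748 × 10^7 m.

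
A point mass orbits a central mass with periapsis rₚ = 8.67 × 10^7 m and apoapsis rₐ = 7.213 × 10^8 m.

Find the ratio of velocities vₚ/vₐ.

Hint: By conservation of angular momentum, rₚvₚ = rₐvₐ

Conservation of angular momentum gives rₚvₚ = rₐvₐ, so vₚ/vₐ = rₐ/rₚ.
vₚ/vₐ = 7.213e+08 / 8.67e+07 ≈ 8.319.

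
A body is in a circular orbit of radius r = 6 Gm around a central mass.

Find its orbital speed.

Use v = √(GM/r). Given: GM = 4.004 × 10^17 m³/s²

Convert to SI: r = 6 Gm = 6e+09 m.
For a circular orbit, gravity supplies the centripetal force, so v = √(GM / r).
v = √(4.004e+17 / 6e+09) m/s ≈ 8169 m/s = 8.169 km/s.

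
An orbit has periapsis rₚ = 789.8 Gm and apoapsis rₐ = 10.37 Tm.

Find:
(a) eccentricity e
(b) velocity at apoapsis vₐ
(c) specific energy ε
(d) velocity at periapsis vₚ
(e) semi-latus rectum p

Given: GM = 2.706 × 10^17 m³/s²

Convert to SI: rₚ = 789.8 Gm = 7.898e+11 m; rₐ = 10.37 Tm = 1.037e+13 m.
(a) e = (rₐ − rₚ)/(rₐ + rₚ) = (1.037e+13 − 7.898e+11)/(1.037e+13 + 7.898e+11) ≈ 0.8585
(b) With a = (rₚ + rₐ)/2 = 5.5799e+12 m, vₐ = √(GM (2/rₐ − 1/a)) = √(2.706e+17 · (2/1.037e+13 − 1/5.5799e+12)) m/s ≈ 60.77 m/s
(c) With a = (rₚ + rₐ)/2 = 5.5799e+12 m, ε = −GM/(2a) = −2.706e+17/(2 · 5.5799e+12) J/kg ≈ -2.425e+04 J/kg
(d) With a = (rₚ + rₐ)/2 = 5.5799e+12 m, vₚ = √(GM (2/rₚ − 1/a)) = √(2.706e+17 · (2/7.898e+11 − 1/5.5799e+12)) m/s ≈ 798 m/s
(e) From a = (rₚ + rₐ)/2 = 5.5799e+12 m and e = (rₐ − rₚ)/(rₐ + rₚ) = 0.858456, p = a(1 − e²) = 5.5799e+12 · (1 − (0.858456)²) ≈ 1.468e+12 m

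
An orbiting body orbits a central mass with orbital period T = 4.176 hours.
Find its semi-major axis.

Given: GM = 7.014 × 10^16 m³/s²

Convert to SI: T = 4.176 hours = 15033.6 s.
Invert Kepler's third law: a = (GM · T² / (4π²))^(1/3).
Substituting T = 15033.6 s and GM = 7.014e+16 m³/s²:
a = (7.014e+16 · (15033.6)² / (4π²))^(1/3) m
a ≈ 7.378e+07 m = 7.378 × 10^7 m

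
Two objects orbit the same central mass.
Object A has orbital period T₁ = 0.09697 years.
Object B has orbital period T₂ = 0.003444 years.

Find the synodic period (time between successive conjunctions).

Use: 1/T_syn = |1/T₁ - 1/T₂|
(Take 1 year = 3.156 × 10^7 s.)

Convert to SI: T₁ = 0.09697 years = 3.06037e+06 s; T₂ = 0.003444 years = 108693 s.
T_syn = |T₁ · T₂ / (T₁ − T₂)|.
T_syn = |3.06037e+06 · 108693 / (3.06037e+06 − 108693)| s ≈ 1.127e+05 s = 0.003571 years.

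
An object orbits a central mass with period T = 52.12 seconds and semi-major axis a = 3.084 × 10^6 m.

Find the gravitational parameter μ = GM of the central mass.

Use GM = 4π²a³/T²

GM = 4π² · a³ / T².
GM = 4π² · (3.084e+06)³ / (52.12)² m³/s² ≈ 4.263e+17 m³/s² = 4.263 × 10^17 m³/s².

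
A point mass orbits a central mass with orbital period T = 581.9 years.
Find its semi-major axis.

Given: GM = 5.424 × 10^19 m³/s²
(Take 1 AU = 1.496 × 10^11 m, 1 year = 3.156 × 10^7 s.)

Convert to SI: T = 581.9 years = 1.83648e+10 s.
Invert Kepler's third law: a = (GM · T² / (4π²))^(1/3).
Substituting T = 1.83648e+10 s and GM = 5.424e+19 m³/s²:
a = (5.424e+19 · (1.83648e+10)² / (4π²))^(1/3) m
a ≈ 7.738e+12 m = 51.73 AU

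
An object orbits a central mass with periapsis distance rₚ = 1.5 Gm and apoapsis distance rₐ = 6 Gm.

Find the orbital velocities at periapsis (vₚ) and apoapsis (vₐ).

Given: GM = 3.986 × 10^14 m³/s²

Convert to SI: rₚ = 1.5 Gm = 1.5e+09 m; rₐ = 6 Gm = 6e+09 m.
Use the vis-viva equation v² = GM(2/r − 1/a) with a = (rₚ + rₐ)/2 = (1.5e+09 + 6e+09)/2 = 3.75e+09 m.
vₚ = √(GM · (2/rₚ − 1/a)) = √(3.986e+14 · (2/1.5e+09 − 1/3.75e+09)) m/s ≈ 652.1 m/s = 652.1 m/s.
vₐ = √(GM · (2/rₐ − 1/a)) = √(3.986e+14 · (2/6e+09 − 1/3.75e+09)) m/s ≈ 163 m/s = 163 m/s.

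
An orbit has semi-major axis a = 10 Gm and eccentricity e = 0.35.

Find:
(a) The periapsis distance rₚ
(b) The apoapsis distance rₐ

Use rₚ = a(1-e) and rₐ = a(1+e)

Convert to SI: a = 10 Gm = 1e+10 m.
(a) rₚ = a(1 − e) = 1e+10 · (1 − 0.35) = 1e+10 · 0.65 ≈ 6.5e+09 m = 6.5 Gm.
(b) rₐ = a(1 + e) = 1e+10 · (1 + 0.35) = 1e+10 · 1.35 ≈ 1.35e+10 m = 13.5 Gm.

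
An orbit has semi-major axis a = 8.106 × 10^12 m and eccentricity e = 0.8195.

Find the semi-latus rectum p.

p = a (1 − e²).
p = 8.106e+12 · (1 − (0.8195)²) = 8.106e+12 · 0.32842 ≈ 2.662e+12 m = 2.662 × 10^12 m.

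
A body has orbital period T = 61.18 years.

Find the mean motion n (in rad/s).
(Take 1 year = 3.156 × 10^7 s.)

Convert to SI: T = 61.18 years = 1.93084e+09 s.
n = 2π / T.
n = 2π / 1.93084e+09 s ≈ 3.254e-09 rad/s.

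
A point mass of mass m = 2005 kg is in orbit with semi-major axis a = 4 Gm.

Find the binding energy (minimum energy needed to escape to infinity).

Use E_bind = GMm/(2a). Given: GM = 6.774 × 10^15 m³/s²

Convert to SI: a = 4 Gm = 4e+09 m.
Total orbital energy is E = −GMm/(2a); binding energy is E_bind = −E = GMm/(2a).
E_bind = 6.774e+15 · 2005 / (2 · 4e+09) J ≈ 1.698e+09 J = 1.698 GJ.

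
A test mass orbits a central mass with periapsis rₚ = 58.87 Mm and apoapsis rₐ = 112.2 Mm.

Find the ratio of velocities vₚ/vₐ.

Convert to SI: rₚ = 58.87 Mm = 5.887e+07 m; rₐ = 112.2 Mm = 1.122e+08 m.
Conservation of angular momentum gives rₚvₚ = rₐvₐ, so vₚ/vₐ = rₐ/rₚ.
vₚ/vₐ = 1.122e+08 / 5.887e+07 ≈ 1.906.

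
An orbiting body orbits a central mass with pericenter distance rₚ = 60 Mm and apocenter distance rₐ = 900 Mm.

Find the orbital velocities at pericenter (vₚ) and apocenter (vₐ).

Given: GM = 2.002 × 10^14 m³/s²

Convert to SI: rₚ = 60 Mm = 6e+07 m; rₐ = 900 Mm = 9e+08 m.
Use the vis-viva equation v² = GM(2/r − 1/a) with a = (rₚ + rₐ)/2 = (6e+07 + 9e+08)/2 = 4.8e+08 m.
vₚ = √(GM · (2/rₚ − 1/a)) = √(2.002e+14 · (2/6e+07 − 1/4.8e+08)) m/s ≈ 2501 m/s = 2.501 km/s.
vₐ = √(GM · (2/rₐ − 1/a)) = √(2.002e+14 · (2/9e+08 − 1/4.8e+08)) m/s ≈ 166.7 m/s = 166.7 m/s.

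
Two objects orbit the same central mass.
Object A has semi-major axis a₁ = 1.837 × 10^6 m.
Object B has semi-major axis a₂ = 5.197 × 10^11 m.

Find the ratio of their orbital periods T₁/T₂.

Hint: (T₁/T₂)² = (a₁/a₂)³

From Kepler's third law, (T₁/T₂)² = (a₁/a₂)³, so T₁/T₂ = (a₁/a₂)^(3/2).
a₁/a₂ = 1.837e+06 / 5.197e+11 = 3.53473e-06.
T₁/T₂ = (3.53473e-06)^(3/2) ≈ 6.646e-09.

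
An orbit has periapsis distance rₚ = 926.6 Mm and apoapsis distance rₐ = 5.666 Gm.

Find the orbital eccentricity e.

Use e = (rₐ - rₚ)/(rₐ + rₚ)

Convert to SI: rₚ = 926.6 Mm = 9.266e+08 m; rₐ = 5.666 Gm = 5.666e+09 m.
e = (rₐ − rₚ) / (rₐ + rₚ).
e = (5.666e+09 − 9.266e+08) / (5.666e+09 + 9.266e+08) = 4.7394e+09 / 6.5926e+09 ≈ 0.7189.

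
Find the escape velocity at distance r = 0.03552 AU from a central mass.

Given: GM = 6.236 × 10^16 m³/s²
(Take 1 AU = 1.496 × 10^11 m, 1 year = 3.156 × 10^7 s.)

Convert to SI: r = 0.03552 AU = 5.31379e+09 m.
Escape velocity comes from setting total energy to zero: ½v² − GM/r = 0 ⇒ v_esc = √(2GM / r).
v_esc = √(2 · 6.236e+16 / 5.31379e+09) m/s ≈ 4845 m/s = 1.022 AU/year.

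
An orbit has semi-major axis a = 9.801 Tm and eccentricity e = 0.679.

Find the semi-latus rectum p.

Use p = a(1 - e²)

Convert to SI: a = 9.801 Tm = 9.801e+12 m.
p = a (1 − e²).
p = 9.801e+12 · (1 − (0.679)²) = 9.801e+12 · 0.538959 ≈ 5.282e+12 m = 5.282 Tm.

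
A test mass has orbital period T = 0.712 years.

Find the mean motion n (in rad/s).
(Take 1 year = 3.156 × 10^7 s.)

Convert to SI: T = 0.712 years = 2.24707e+07 s.
n = 2π / T.
n = 2π / 2.24707e+07 s ≈ 2.796e-07 rad/s.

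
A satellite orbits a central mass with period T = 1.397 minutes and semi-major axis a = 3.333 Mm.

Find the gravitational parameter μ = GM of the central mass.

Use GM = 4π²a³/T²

Convert to SI: T = 1.397 minutes = 83.82 s; a = 3.333 Mm = 3.333e+06 m.
GM = 4π² · a³ / T².
GM = 4π² · (3.333e+06)³ / (83.82)² m³/s² ≈ 2.081e+17 m³/s² = 2.081 × 10^17 m³/s².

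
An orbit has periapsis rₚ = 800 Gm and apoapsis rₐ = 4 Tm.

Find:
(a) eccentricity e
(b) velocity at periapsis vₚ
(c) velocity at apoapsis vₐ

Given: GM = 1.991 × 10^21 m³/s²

Convert to SI: rₚ = 800 Gm = 8e+11 m; rₐ = 4 Tm = 4e+12 m.
(a) e = (rₐ − rₚ)/(rₐ + rₚ) = (4e+12 − 8e+11)/(4e+12 + 8e+11) ≈ 0.6667
(b) With a = (rₚ + rₐ)/2 = 2.4e+12 m, vₚ = √(GM (2/rₚ − 1/a)) = √(1.991e+21 · (2/8e+11 − 1/2.4e+12)) m/s ≈ 6.44e+04 m/s
(c) With a = (rₚ + rₐ)/2 = 2.4e+12 m, vₐ = √(GM (2/rₐ − 1/a)) = √(1.991e+21 · (2/4e+12 − 1/2.4e+12)) m/s ≈ 1.288e+04 m/s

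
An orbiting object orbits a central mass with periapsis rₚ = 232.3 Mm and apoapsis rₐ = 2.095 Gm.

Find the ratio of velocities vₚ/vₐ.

Convert to SI: rₚ = 232.3 Mm = 2.323e+08 m; rₐ = 2.095 Gm = 2.095e+09 m.
Conservation of angular momentum gives rₚvₚ = rₐvₐ, so vₚ/vₐ = rₐ/rₚ.
vₚ/vₐ = 2.095e+09 / 2.323e+08 ≈ 9.019.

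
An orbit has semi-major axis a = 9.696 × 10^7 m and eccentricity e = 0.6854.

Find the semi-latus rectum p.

p = a (1 − e²).
p = 9.696e+07 · (1 − (0.6854)²) = 9.696e+07 · 0.530227 ≈ 5.141e+07 m = 5.141 × 10^7 m.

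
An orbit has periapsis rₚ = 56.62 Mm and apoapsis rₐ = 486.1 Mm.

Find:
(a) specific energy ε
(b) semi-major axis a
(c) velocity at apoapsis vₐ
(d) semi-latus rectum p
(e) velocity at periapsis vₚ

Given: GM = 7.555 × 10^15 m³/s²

Convert to SI: rₚ = 56.62 Mm = 5.662e+07 m; rₐ = 486.1 Mm = 4.861e+08 m.
(a) With a = (rₚ + rₐ)/2 = 2.7136e+08 m, ε = −GM/(2a) = −7.555e+15/(2 · 2.7136e+08) J/kg ≈ -1.392e+07 J/kg
(b) a = (rₚ + rₐ)/2 = (5.662e+07 + 4.861e+08)/2 ≈ 2.714e+08 m
(c) With a = (rₚ + rₐ)/2 = 2.7136e+08 m, vₐ = √(GM (2/rₐ − 1/a)) = √(7.555e+15 · (2/4.861e+08 − 1/2.7136e+08)) m/s ≈ 1801 m/s
(d) From a = (rₚ + rₐ)/2 = 2.7136e+08 m and e = (rₐ − rₚ)/(rₐ + rₚ) = 0.791347, p = a(1 − e²) = 2.7136e+08 · (1 − (0.791347)²) ≈ 1.014e+08 m
(e) With a = (rₚ + rₐ)/2 = 2.7136e+08 m, vₚ = √(GM (2/rₚ − 1/a)) = √(7.555e+15 · (2/5.662e+07 − 1/2.7136e+08)) m/s ≈ 1.546e+04 m/s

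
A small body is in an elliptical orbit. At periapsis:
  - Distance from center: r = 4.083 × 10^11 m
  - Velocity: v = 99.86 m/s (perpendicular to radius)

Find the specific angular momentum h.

With v perpendicular to r, h = r · v.
h = 4.083e+11 · 99.86 m²/s ≈ 4.077e+13 m²/s.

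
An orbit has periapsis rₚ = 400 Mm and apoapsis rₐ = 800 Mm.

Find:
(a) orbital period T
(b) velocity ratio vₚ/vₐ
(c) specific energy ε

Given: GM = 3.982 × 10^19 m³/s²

Convert to SI: rₚ = 400 Mm = 4e+08 m; rₐ = 800 Mm = 8e+08 m.
(a) With a = (rₚ + rₐ)/2 = 6e+08 m, T = 2π √(a³/GM) = 2π √((6e+08)³/3.982e+19) s ≈ 1.463e+04 s
(b) Conservation of angular momentum (rₚvₚ = rₐvₐ) gives vₚ/vₐ = rₐ/rₚ = 8e+08/4e+08 ≈ 2
(c) With a = (rₚ + rₐ)/2 = 6e+08 m, ε = −GM/(2a) = −3.982e+19/(2 · 6e+08) J/kg ≈ -3.318e+10 J/kg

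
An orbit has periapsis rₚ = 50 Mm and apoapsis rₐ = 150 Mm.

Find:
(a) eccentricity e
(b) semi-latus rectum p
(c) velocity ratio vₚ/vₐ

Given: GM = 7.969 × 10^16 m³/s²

Convert to SI: rₚ = 50 Mm = 5e+07 m; rₐ = 150 Mm = 1.5e+08 m.
(a) e = (rₐ − rₚ)/(rₐ + rₚ) = (1.5e+08 − 5e+07)/(1.5e+08 + 5e+07) ≈ 0.5
(b) From a = (rₚ + rₐ)/2 = 1e+08 m and e = (rₐ − rₚ)/(rₐ + rₚ) = 0.5, p = a(1 − e²) = 1e+08 · (1 − (0.5)²) ≈ 7.5e+07 m
(c) Conservation of angular momentum (rₚvₚ = rₐvₐ) gives vₚ/vₐ = rₐ/rₚ = 1.5e+08/5e+07 ≈ 3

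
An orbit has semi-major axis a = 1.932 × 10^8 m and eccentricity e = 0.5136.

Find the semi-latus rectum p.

p = a (1 − e²).
p = 1.932e+08 · (1 − (0.5136)²) = 1.932e+08 · 0.736215 ≈ 1.422e+08 m = 1.422 × 10^8 m.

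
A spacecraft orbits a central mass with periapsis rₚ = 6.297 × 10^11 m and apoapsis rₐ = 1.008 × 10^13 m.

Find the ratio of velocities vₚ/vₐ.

Conservation of angular momentum gives rₚvₚ = rₐvₐ, so vₚ/vₐ = rₐ/rₚ.
vₚ/vₐ = 1.008e+13 / 6.297e+11 ≈ 16.01.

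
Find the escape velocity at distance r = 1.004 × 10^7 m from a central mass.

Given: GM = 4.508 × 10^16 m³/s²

Escape velocity comes from setting total energy to zero: ½v² − GM/r = 0 ⇒ v_esc = √(2GM / r).
v_esc = √(2 · 4.508e+16 / 1.004e+07) m/s ≈ 9.476e+04 m/s = 94.76 km/s.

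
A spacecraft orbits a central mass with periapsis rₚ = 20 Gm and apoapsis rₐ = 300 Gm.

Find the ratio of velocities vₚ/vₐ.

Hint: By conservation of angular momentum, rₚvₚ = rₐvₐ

Convert to SI: rₚ = 20 Gm = 2e+10 m; rₐ = 300 Gm = 3e+11 m.
Conservation of angular momentum gives rₚvₚ = rₐvₐ, so vₚ/vₐ = rₐ/rₚ.
vₚ/vₐ = 3e+11 / 2e+10 ≈ 15.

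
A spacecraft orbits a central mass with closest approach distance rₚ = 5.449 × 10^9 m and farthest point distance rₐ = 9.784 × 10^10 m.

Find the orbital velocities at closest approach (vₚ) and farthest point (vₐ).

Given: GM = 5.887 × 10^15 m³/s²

Use the vis-viva equation v² = GM(2/r − 1/a) with a = (rₚ + rₐ)/2 = (5.449e+09 + 9.784e+10)/2 = 5.16445e+10 m.
vₚ = √(GM · (2/rₚ − 1/a)) = √(5.887e+15 · (2/5.449e+09 − 1/5.16445e+10)) m/s ≈ 1431 m/s = 1.431 km/s.
vₐ = √(GM · (2/rₐ − 1/a)) = √(5.887e+15 · (2/9.784e+10 − 1/5.16445e+10)) m/s ≈ 79.68 m/s = 79.68 m/s.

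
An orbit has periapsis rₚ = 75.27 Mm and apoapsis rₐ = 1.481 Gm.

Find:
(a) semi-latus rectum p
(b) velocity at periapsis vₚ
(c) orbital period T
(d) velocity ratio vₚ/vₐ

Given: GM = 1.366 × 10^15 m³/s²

Convert to SI: rₚ = 75.27 Mm = 7.527e+07 m; rₐ = 1.481 Gm = 1.481e+09 m.
(a) From a = (rₚ + rₐ)/2 = 7.78135e+08 m and e = (rₐ − rₚ)/(rₐ + rₚ) = 0.903269, p = a(1 − e²) = 7.78135e+08 · (1 − (0.903269)²) ≈ 1.433e+08 m
(b) With a = (rₚ + rₐ)/2 = 7.78135e+08 m, vₚ = √(GM (2/rₚ − 1/a)) = √(1.366e+15 · (2/7.527e+07 − 1/7.78135e+08)) m/s ≈ 5877 m/s
(c) With a = (rₚ + rₐ)/2 = 7.78135e+08 m, T = 2π √(a³/GM) = 2π √((7.78135e+08)³/1.366e+15) s ≈ 3.69e+06 s
(d) Conservation of angular momentum (rₚvₚ = rₐvₐ) gives vₚ/vₐ = rₐ/rₚ = 1.481e+09/7.527e+07 ≈ 19.68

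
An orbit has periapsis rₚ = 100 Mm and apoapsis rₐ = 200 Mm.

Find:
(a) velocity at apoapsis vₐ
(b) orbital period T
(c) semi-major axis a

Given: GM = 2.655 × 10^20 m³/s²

Convert to SI: rₚ = 100 Mm = 1e+08 m; rₐ = 200 Mm = 2e+08 m.
(a) With a = (rₚ + rₐ)/2 = 1.5e+08 m, vₐ = √(GM (2/rₐ − 1/a)) = √(2.655e+20 · (2/2e+08 − 1/1.5e+08)) m/s ≈ 9.407e+05 m/s
(b) With a = (rₚ + rₐ)/2 = 1.5e+08 m, T = 2π √(a³/GM) = 2π √((1.5e+08)³/2.655e+20) s ≈ 708.4 s
(c) a = (rₚ + rₐ)/2 = (1e+08 + 2e+08)/2 ≈ 1.5e+08 m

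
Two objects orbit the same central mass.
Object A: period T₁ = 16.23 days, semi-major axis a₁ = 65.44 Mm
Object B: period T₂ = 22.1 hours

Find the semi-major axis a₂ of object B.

Convert to SI: T₁ = 16.23 days = 1.40227e+06 s; a₁ = 65.44 Mm = 6.544e+07 m; T₂ = 22.1 hours = 79560 s.
Kepler's third law: (T₁/T₂)² = (a₁/a₂)³ ⇒ a₂ = a₁ · (T₂/T₁)^(2/3).
T₂/T₁ = 79560 / 1.40227e+06 = 0.0567365.
a₂ = 6.544e+07 · (0.0567365)^(2/3) m ≈ 9.662e+06 m = 9.662 Mm.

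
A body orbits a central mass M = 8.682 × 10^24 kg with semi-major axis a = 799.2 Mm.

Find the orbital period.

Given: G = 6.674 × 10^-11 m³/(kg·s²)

Convert to SI: a = 799.2 Mm = 7.992e+08 m.
GM = G · M = 6.674e-11 · 8.682e+24 = 5.79437e+14 m³/s².
Kepler's third law: T = 2π √(a³ / GM).
Substituting a = 7.992e+08 m and GM = 5.79437e+14 m³/s²:
T = 2π √((7.992e+08)³ / 5.79437e+14) s
T ≈ 5.897e+06 s = 68.26 days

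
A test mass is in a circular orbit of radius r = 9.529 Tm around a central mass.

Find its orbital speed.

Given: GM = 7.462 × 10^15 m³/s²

Convert to SI: r = 9.529 Tm = 9.529e+12 m.
For a circular orbit, gravity supplies the centripetal force, so v = √(GM / r).
v = √(7.462e+15 / 9.529e+12) m/s ≈ 27.98 m/s = 27.98 m/s.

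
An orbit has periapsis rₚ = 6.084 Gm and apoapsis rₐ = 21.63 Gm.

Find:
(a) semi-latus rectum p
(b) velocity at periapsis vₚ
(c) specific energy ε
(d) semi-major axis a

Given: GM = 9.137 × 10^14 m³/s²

Convert to SI: rₚ = 6.084 Gm = 6.084e+09 m; rₐ = 21.63 Gm = 2.163e+10 m.
(a) From a = (rₚ + rₐ)/2 = 1.3857e+10 m and e = (rₐ − rₚ)/(rₐ + rₚ) = 0.560944, p = a(1 − e²) = 1.3857e+10 · (1 − (0.560944)²) ≈ 9.497e+09 m
(b) With a = (rₚ + rₐ)/2 = 1.3857e+10 m, vₚ = √(GM (2/rₚ − 1/a)) = √(9.137e+14 · (2/6.084e+09 − 1/1.3857e+10)) m/s ≈ 484.2 m/s
(c) With a = (rₚ + rₐ)/2 = 1.3857e+10 m, ε = −GM/(2a) = −9.137e+14/(2 · 1.3857e+10) J/kg ≈ -3.297e+04 J/kg
(d) a = (rₚ + rₐ)/2 = (6.084e+09 + 2.163e+10)/2 ≈ 1.386e+10 m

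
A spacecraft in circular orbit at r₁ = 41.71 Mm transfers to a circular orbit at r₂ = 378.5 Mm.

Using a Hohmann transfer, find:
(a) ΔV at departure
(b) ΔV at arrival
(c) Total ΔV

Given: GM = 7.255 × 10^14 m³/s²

Convert to SI: r₁ = 41.71 Mm = 4.171e+07 m; r₂ = 378.5 Mm = 3.785e+08 m.
Transfer semi-major axis: a_t = (r₁ + r₂)/2 = (4.171e+07 + 3.785e+08)/2 = 2.10105e+08 m.
Circular speeds: v₁ = √(GM/r₁) = 4170.6 m/s, v₂ = √(GM/r₂) = 1384.48 m/s.
Transfer speeds (vis-viva v² = GM(2/r − 1/a_t)): v₁ᵗ = 5597.75 m/s, v₂ᵗ = 616.862 m/s.
(a) ΔV₁ = |v₁ᵗ − v₁| ≈ 1427 m/s = 1.427 km/s.
(b) ΔV₂ = |v₂ − v₂ᵗ| ≈ 767.6 m/s = 767.6 m/s.
(c) ΔV_total = ΔV₁ + ΔV₂ ≈ 2195 m/s = 2.195 km/s.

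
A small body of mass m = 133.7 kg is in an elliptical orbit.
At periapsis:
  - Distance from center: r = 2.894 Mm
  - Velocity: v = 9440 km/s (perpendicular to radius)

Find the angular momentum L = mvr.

Convert to SI: r = 2.894 Mm = 2.894e+06 m; v = 9440 km/s = 9.44e+06 m/s.
Since v is perpendicular to r, L = m · v · r.
L = 133.7 · 9.44e+06 · 2.894e+06 kg·m²/s ≈ 3.653e+15 kg·m²/s.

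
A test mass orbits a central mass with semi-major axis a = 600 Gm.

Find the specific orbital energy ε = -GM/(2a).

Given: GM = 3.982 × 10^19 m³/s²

Convert to SI: a = 600 Gm = 6e+11 m.
ε = −GM / (2a).
ε = −3.982e+19 / (2 · 6e+11) J/kg ≈ -3.318e+07 J/kg = -33.18 MJ/kg.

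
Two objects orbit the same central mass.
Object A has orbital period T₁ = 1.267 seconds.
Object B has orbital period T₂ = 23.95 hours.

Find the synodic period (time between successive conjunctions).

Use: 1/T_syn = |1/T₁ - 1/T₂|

Convert to SI: T₂ = 23.95 hours = 86220 s.
T_syn = |T₁ · T₂ / (T₁ − T₂)|.
T_syn = |1.267 · 86220 / (1.267 − 86220)| s ≈ 1.267 s = 1.267 seconds.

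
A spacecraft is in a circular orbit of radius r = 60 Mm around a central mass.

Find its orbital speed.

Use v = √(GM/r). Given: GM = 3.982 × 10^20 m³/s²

Convert to SI: r = 60 Mm = 6e+07 m.
For a circular orbit, gravity supplies the centripetal force, so v = √(GM / r).
v = √(3.982e+20 / 6e+07) m/s ≈ 2.576e+06 m/s = 2576 km/s.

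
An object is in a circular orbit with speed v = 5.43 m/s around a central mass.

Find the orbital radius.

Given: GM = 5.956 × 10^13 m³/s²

For a circular orbit, v² = GM / r, so r = GM / v².
r = 5.956e+13 / (5.43)² m ≈ 2.02e+12 m = 2.02 Tm.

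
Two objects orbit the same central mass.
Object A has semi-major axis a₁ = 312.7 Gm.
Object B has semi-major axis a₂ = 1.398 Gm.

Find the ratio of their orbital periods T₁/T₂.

Convert to SI: a₁ = 312.7 Gm = 3.127e+11 m; a₂ = 1.398 Gm = 1.398e+09 m.
From Kepler's third law, (T₁/T₂)² = (a₁/a₂)³, so T₁/T₂ = (a₁/a₂)^(3/2).
a₁/a₂ = 3.127e+11 / 1.398e+09 = 223.677.
T₁/T₂ = (223.677)^(3/2) ≈ 3345.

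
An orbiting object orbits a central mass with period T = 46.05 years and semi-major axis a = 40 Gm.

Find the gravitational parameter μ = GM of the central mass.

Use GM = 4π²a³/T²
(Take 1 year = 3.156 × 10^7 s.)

Convert to SI: T = 46.05 years = 1.45334e+09 s; a = 40 Gm = 4e+10 m.
GM = 4π² · a³ / T².
GM = 4π² · (4e+10)³ / (1.45334e+09)² m³/s² ≈ 1.196e+15 m³/s² = 1.196 × 10^15 m³/s².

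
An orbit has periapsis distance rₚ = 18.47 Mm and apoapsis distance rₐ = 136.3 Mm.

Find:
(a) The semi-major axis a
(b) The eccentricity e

Convert to SI: rₚ = 18.47 Mm = 1.847e+07 m; rₐ = 136.3 Mm = 1.363e+08 m.
(a) a = (rₚ + rₐ) / 2 = (1.847e+07 + 1.363e+08) / 2 ≈ 7.738e+07 m = 77.39 Mm.
(b) e = (rₐ − rₚ) / (rₐ + rₚ) = (1.363e+08 − 1.847e+07) / (1.363e+08 + 1.847e+07) ≈ 0.7613.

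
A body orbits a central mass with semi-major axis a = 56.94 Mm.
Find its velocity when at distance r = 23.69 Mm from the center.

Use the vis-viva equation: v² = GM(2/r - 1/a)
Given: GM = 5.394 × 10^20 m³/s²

Convert to SI: a = 56.94 Mm = 5.694e+07 m; r = 23.69 Mm = 2.369e+07 m.
Vis-viva: v = √(GM · (2/r − 1/a)).
2/r − 1/a = 2/2.369e+07 − 1/5.694e+07 = 6.68615e-08 m⁻¹.
v = √(5.394e+20 · 6.68615e-08) m/s ≈ 6.005e+06 m/s = 6005 km/s.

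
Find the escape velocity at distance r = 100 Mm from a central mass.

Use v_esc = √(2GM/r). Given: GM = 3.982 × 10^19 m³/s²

Convert to SI: r = 100 Mm = 1e+08 m.
Escape velocity comes from setting total energy to zero: ½v² − GM/r = 0 ⇒ v_esc = √(2GM / r).
v_esc = √(2 · 3.982e+19 / 1e+08) m/s ≈ 8.924e+05 m/s = 892.4 km/s.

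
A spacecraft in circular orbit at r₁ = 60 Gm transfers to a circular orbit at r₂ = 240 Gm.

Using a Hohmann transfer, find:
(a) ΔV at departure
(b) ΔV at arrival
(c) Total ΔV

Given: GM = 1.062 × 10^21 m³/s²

Convert to SI: r₁ = 60 Gm = 6e+10 m; r₂ = 240 Gm = 2.4e+11 m.
Transfer semi-major axis: a_t = (r₁ + r₂)/2 = (6e+10 + 2.4e+11)/2 = 1.5e+11 m.
Circular speeds: v₁ = √(GM/r₁) = 133041 m/s, v₂ = √(GM/r₂) = 66520.7 m/s.
Transfer speeds (vis-viva v² = GM(2/r − 1/a_t)): v₁ᵗ = 168285 m/s, v₂ᵗ = 42071.4 m/s.
(a) ΔV₁ = |v₁ᵗ − v₁| ≈ 3.524e+04 m/s = 35.24 km/s.
(b) ΔV₂ = |v₂ − v₂ᵗ| ≈ 2.445e+04 m/s = 24.45 km/s.
(c) ΔV_total = ΔV₁ + ΔV₂ ≈ 5.969e+04 m/s = 59.69 km/s.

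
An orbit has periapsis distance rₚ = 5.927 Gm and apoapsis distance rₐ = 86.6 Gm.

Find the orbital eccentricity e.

Convert to SI: rₚ = 5.927 Gm = 5.927e+09 m; rₐ = 86.6 Gm = 8.66e+10 m.
e = (rₐ − rₚ) / (rₐ + rₚ).
e = (8.66e+10 − 5.927e+09) / (8.66e+10 + 5.927e+09) = 8.0673e+10 / 9.2527e+10 ≈ 0.8719.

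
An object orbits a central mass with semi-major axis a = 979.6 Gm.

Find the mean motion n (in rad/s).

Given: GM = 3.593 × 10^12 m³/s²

Convert to SI: a = 979.6 Gm = 9.796e+11 m.
n = √(GM / a³).
n = √(3.593e+12 / (9.796e+11)³) rad/s ≈ 1.955e-12 rad/s.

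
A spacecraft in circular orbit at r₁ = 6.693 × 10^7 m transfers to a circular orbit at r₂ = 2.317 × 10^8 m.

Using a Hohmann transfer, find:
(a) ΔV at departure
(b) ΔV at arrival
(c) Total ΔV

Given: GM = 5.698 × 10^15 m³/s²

Transfer semi-major axis: a_t = (r₁ + r₂)/2 = (6.693e+07 + 2.317e+08)/2 = 1.49315e+08 m.
Circular speeds: v₁ = √(GM/r₁) = 9226.79 m/s, v₂ = √(GM/r₂) = 4959.05 m/s.
Transfer speeds (vis-viva v² = GM(2/r − 1/a_t)): v₁ᵗ = 11493.8 m/s, v₂ᵗ = 3320.14 m/s.
(a) ΔV₁ = |v₁ᵗ − v₁| ≈ 2267 m/s = 2.267 km/s.
(b) ΔV₂ = |v₂ − v₂ᵗ| ≈ 1639 m/s = 1.639 km/s.
(c) ΔV_total = ΔV₁ + ΔV₂ ≈ 3906 m/s = 3.906 km/s.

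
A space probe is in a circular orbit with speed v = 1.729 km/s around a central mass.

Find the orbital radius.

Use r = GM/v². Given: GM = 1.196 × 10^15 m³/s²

Convert to SI: v = 1.729 km/s = 1729 m/s.
For a circular orbit, v² = GM / r, so r = GM / v².
r = 1.196e+15 / (1729)² m ≈ 4.001e+08 m = 400.1 Mm.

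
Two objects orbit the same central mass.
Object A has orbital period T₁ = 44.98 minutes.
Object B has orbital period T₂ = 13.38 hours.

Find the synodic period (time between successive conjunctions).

Convert to SI: T₁ = 44.98 minutes = 2698.8 s; T₂ = 13.38 hours = 48168 s.
T_syn = |T₁ · T₂ / (T₁ − T₂)|.
T_syn = |2698.8 · 48168 / (2698.8 − 48168)| s ≈ 2859 s = 47.65 minutes.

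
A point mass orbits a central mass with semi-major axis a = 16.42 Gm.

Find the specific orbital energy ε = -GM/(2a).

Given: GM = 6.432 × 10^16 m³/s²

Convert to SI: a = 16.42 Gm = 1.642e+10 m.
ε = −GM / (2a).
ε = −6.432e+16 / (2 · 1.642e+10) J/kg ≈ -1.959e+06 J/kg = -1.959 MJ/kg.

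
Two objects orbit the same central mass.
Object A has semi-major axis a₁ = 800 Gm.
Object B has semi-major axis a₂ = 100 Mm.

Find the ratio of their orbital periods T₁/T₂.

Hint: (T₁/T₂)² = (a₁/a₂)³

Convert to SI: a₁ = 800 Gm = 8e+11 m; a₂ = 100 Mm = 1e+08 m.
From Kepler's third law, (T₁/T₂)² = (a₁/a₂)³, so T₁/T₂ = (a₁/a₂)^(3/2).
a₁/a₂ = 8e+11 / 1e+08 = 8000.
T₁/T₂ = (8000)^(3/2) ≈ 7.155e+05.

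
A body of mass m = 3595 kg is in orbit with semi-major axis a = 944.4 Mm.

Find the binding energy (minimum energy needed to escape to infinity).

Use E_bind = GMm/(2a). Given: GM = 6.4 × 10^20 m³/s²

Convert to SI: a = 944.4 Mm = 9.444e+08 m.
Total orbital energy is E = −GMm/(2a); binding energy is E_bind = −E = GMm/(2a).
E_bind = 6.4e+20 · 3595 / (2 · 9.444e+08) J ≈ 1.218e+15 J = 1.218 PJ.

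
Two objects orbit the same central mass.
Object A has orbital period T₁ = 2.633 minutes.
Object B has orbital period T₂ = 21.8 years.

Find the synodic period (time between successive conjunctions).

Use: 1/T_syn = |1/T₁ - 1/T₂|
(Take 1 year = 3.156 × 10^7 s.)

Convert to SI: T₁ = 2.633 minutes = 157.98 s; T₂ = 21.8 years = 6.88008e+08 s.
T_syn = |T₁ · T₂ / (T₁ − T₂)|.
T_syn = |157.98 · 6.88008e+08 / (157.98 − 6.88008e+08)| s ≈ 158 s = 2.633 minutes.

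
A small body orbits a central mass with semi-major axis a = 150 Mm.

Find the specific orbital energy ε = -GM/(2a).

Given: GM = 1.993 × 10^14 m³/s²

Convert to SI: a = 150 Mm = 1.5e+08 m.
ε = −GM / (2a).
ε = −1.993e+14 / (2 · 1.5e+08) J/kg ≈ -6.643e+05 J/kg = -664.3 kJ/kg.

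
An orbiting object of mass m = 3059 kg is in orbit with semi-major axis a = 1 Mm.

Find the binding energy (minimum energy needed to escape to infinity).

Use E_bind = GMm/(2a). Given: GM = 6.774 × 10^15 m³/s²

Convert to SI: a = 1 Mm = 1e+06 m.
Total orbital energy is E = −GMm/(2a); binding energy is E_bind = −E = GMm/(2a).
E_bind = 6.774e+15 · 3059 / (2 · 1e+06) J ≈ 1.036e+13 J = 10.36 TJ.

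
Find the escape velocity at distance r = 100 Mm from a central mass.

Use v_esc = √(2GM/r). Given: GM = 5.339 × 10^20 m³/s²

Convert to SI: r = 100 Mm = 1e+08 m.
Escape velocity comes from setting total energy to zero: ½v² − GM/r = 0 ⇒ v_esc = √(2GM / r).
v_esc = √(2 · 5.339e+20 / 1e+08) m/s ≈ 3.268e+06 m/s = 3268 km/s.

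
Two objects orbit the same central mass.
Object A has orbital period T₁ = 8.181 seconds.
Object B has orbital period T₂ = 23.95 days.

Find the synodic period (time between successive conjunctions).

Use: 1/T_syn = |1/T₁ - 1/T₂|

Convert to SI: T₂ = 23.95 days = 2.06928e+06 s.
T_syn = |T₁ · T₂ / (T₁ − T₂)|.
T_syn = |8.181 · 2.06928e+06 / (8.181 − 2.06928e+06)| s ≈ 8.181 s = 8.181 seconds.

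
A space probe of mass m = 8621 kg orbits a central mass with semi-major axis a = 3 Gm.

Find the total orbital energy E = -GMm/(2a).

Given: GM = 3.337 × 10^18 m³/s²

Convert to SI: a = 3 Gm = 3e+09 m.
E = −GMm / (2a).
E = −3.337e+18 · 8621 / (2 · 3e+09) J ≈ -4.795e+12 J = -4.795 TJ.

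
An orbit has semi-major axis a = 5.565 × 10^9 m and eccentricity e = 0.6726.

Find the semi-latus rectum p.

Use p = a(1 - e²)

p = a (1 − e²).
p = 5.565e+09 · (1 − (0.6726)²) = 5.565e+09 · 0.547609 ≈ 3.047e+09 m = 3.047 × 10^9 m.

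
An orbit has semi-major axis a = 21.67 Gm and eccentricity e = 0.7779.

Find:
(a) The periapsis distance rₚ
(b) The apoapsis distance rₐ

Convert to SI: a = 21.67 Gm = 2.167e+10 m.
(a) rₚ = a(1 − e) = 2.167e+10 · (1 − 0.7779) = 2.167e+10 · 0.2221 ≈ 4.813e+09 m = 4.813 Gm.
(b) rₐ = a(1 + e) = 2.167e+10 · (1 + 0.7779) = 2.167e+10 · 1.7779 ≈ 3.853e+10 m = 38.53 Gm.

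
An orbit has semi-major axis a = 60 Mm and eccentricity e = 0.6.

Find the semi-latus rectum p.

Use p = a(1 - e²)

Convert to SI: a = 60 Mm = 6e+07 m.
p = a (1 − e²).
p = 6e+07 · (1 − (0.6)²) = 6e+07 · 0.64 ≈ 3.84e+07 m = 38.4 Mm.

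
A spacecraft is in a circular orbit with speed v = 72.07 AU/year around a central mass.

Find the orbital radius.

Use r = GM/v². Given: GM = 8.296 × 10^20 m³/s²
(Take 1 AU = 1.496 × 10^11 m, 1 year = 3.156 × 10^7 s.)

Convert to SI: v = 72.07 AU/year = 341625 m/s.
For a circular orbit, v² = GM / r, so r = GM / v².
r = 8.296e+20 / (341625)² m ≈ 7.108e+09 m = 0.04752 AU.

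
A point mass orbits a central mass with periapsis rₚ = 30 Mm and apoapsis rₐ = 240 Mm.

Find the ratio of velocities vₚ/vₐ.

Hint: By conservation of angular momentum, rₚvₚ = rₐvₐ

Convert to SI: rₚ = 30 Mm = 3e+07 m; rₐ = 240 Mm = 2.4e+08 m.
Conservation of angular momentum gives rₚvₚ = rₐvₐ, so vₚ/vₐ = rₐ/rₚ.
vₚ/vₐ = 2.4e+08 / 3e+07 ≈ 8.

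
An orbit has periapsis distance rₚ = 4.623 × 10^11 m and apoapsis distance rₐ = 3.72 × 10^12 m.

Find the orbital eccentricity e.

e = (rₐ − rₚ) / (rₐ + rₚ).
e = (3.72e+12 − 4.623e+11) / (3.72e+12 + 4.623e+11) = 3.2577e+12 / 4.1823e+12 ≈ 0.7789.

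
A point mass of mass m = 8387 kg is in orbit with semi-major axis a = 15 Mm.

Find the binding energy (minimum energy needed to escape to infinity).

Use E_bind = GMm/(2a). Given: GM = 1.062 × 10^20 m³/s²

Convert to SI: a = 15 Mm = 1.5e+07 m.
Total orbital energy is E = −GMm/(2a); binding energy is E_bind = −E = GMm/(2a).
E_bind = 1.062e+20 · 8387 / (2 · 1.5e+07) J ≈ 2.969e+16 J = 29.69 PJ.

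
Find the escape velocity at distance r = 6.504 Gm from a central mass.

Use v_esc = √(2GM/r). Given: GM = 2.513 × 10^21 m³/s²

Convert to SI: r = 6.504 Gm = 6.504e+09 m.
Escape velocity comes from setting total energy to zero: ½v² − GM/r = 0 ⇒ v_esc = √(2GM / r).
v_esc = √(2 · 2.513e+21 / 6.504e+09) m/s ≈ 8.791e+05 m/s = 879.1 km/s.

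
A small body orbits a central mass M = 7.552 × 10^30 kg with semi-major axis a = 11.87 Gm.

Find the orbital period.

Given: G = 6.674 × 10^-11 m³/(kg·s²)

Convert to SI: a = 11.87 Gm = 1.187e+10 m.
GM = G · M = 6.674e-11 · 7.552e+30 = 5.0402e+20 m³/s².
Kepler's third law: T = 2π √(a³ / GM).
Substituting a = 1.187e+10 m and GM = 5.0402e+20 m³/s²:
T = 2π √((1.187e+10)³ / 5.0402e+20) s
T ≈ 3.619e+05 s = 4.189 days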